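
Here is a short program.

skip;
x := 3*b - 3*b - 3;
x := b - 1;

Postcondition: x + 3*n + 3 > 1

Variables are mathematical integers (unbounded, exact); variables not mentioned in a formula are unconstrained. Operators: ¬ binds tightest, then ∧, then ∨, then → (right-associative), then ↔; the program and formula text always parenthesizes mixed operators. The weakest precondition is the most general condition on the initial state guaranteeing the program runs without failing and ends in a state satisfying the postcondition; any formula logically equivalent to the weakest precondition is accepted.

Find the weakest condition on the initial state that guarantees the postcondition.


Working backward. After the program, the postcondition x + 3*n + 3 > 1 must hold; in canonical form it is 3*n + x > -2.
Before x := b - 1: b + 3*n > -1
Before x := 3*b - 3*b - 3: b + 3*n > -1
Before skip: b + 3*n > -1
Answer: WP = b + 3*n > -1


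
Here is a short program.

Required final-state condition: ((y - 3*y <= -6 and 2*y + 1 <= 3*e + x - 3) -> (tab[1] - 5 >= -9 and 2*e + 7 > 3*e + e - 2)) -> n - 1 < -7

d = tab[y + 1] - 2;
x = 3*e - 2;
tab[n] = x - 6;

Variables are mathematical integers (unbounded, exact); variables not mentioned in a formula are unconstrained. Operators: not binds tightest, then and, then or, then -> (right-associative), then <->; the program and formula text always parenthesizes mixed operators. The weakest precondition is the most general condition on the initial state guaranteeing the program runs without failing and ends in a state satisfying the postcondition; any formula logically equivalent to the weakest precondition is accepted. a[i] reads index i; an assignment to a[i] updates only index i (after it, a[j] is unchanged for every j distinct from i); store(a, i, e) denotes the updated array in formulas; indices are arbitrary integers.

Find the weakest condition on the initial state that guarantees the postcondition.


Working backward. After the program, the postcondition ((y - 3*y <= -6 and 2*y + 1 <= 3*e + x - 3) -> (tab[1] - 5 >= -9 and 2*e + 7 > 3*e + e - 2)) -> n - 1 < -7 must hold; in canonical form it is ((2*y >= 6 and 2*y <= 3*e + x - 4) -> (tab[1] >= -4 and 2*e < 9)) -> n < -6.
Before tab[n] := x - 6: ((2*y >= 6 and 2*y <= 3*e + x - 4) -> (store(tab, n, x - 6)[1] >= -4 and 2*e < 9)) -> n < -6
Before x := 3*e - 2: ((2*y >= 6 and 2*y <= 6*e - 6) -> (store(tab, n, 3*e - 8)[1] >= -4 and 2*e < 9)) -> n < -6
Before d := tab[y + 1] - 2: ((2*y >= 6 and 2*y <= 6*e - 6) -> (store(tab, n, 3*e - 8)[1] >= -4 and 2*e < 9)) -> n < -6
Answer: WP = ((2*y >= 6 and 2*y <= 6*e - 6) -> (store(tab, n, 3*e - 8)[1] >= -4 and 2*e < 9)) -> n < -6


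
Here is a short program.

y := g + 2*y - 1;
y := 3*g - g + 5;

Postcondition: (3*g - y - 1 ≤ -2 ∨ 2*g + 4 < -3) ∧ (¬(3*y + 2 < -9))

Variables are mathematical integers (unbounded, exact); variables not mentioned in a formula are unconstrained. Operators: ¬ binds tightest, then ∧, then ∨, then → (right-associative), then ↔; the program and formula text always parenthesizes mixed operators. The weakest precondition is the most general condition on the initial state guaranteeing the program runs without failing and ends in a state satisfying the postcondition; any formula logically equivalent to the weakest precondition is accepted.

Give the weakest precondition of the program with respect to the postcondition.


Working backward. After the program, the postcondition (3*g - y - 1 ≤ -2 ∨ 2*g + 4 < -3) ∧ (¬(3*y + 2 < -9)) must hold; in canonical form it is (3*g ≤ y - 1 ∨ 2*g < -7) ∧ (¬(3*y < -11)).
Before y := 3*g - g + 5: (g ≤ 4 ∨ 2*g < -7) ∧ (¬(6*g < -26))
Before y := g + 2*y - 1: (g ≤ 4 ∨ 2*g < -7) ∧ (¬(6*g < -26))
Answer: WP = (g ≤ 4 ∨ 2*g < -7) ∧ (¬(6*g < -26))


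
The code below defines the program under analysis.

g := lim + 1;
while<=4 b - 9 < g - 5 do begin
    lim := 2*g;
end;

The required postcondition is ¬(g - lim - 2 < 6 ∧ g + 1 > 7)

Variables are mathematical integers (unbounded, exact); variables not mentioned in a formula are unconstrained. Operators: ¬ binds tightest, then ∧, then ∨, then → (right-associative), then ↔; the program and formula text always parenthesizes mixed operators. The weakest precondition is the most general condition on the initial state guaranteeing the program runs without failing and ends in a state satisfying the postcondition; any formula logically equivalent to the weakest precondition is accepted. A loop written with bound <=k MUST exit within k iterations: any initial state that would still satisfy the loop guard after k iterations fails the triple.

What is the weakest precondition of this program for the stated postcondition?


Working backward. After the program, the postcondition ¬(g - lim - 2 < 6 ∧ g + 1 > 7) must hold; in canonical form it is ¬(g < lim + 8 ∧ g > 6).
Before the loop (bound <=4), unroll the exhaustion recursion (WP_0 = exit-now case; WP_j = one more guarded iteration, up to j = 4):
  WP_0: (¬(b < g + 4)) ∧ (¬(g < lim + 8 ∧ g > 6))
  WP_1: (b < g + 4 → ((¬(b < g + 4)) ∧ (¬(g > -8 ∧ g > 6)))) ∧ ((¬(b < g + 4)) → (¬(g < lim + 8 ∧ g > 6)))
  WP_2: (b < g + 4 → ((b < g + 4 → ((¬(b < g + 4)) ∧ (¬(g > -8 ∧ g > 6)))) ∧ ((¬(b < g + 4)) → (¬(g > -8 ∧ g > 6))))) ∧ ((¬(b < g + 4)) → (¬(g < lim + 8 ∧ g > 6)))
  WP_3: (b < g + 4 → ((b < g + 4 → ((b < g + 4 → ((¬(b < g + 4)) ∧ (¬(g > -8 ∧ g > 6)))) ∧ ((¬(b < g + 4)) → (¬(g > -8 ∧ g > 6))))) ∧ ((¬(b < g + 4)) → (¬(g > -8 ∧ g > 6))))) ∧ ((¬(b < g + 4)) → (¬(g < lim + 8 ∧ g > 6)))
  WP_4: (b < g + 4 → ((b < g + 4 → ((b < g + 4 → ((b < g + 4 → ((¬(b < g + 4)) ∧ (¬(g > -8 ∧ g > 6)))) ∧ ((¬(b < g + 4)) → (¬(g > -8 ∧ g > 6))))) ∧ ((¬(b < g + 4)) → (¬(g > -8 ∧ g > 6))))) ∧ ((¬(b < g + 4)) → (¬(g > -8 ∧ g > 6))))) ∧ ((¬(b < g + 4)) → (¬(g < lim + 8 ∧ g > 6)))
So before the loop: (b < g + 4 → ((b < g + 4 → ((b < g + 4 → ((b < g + 4 → ((¬(b < g + 4)) ∧ (¬(g > -8 ∧ g > 6)))) ∧ ((¬(b < g + 4)) → (¬(g > -8 ∧ g > 6))))) ∧ ((¬(b < g + 4)) → (¬(g > -8 ∧ g > 6))))) ∧ ((¬(b < g + 4)) → (¬(g > -8 ∧ g > 6))))) ∧ ((¬(b < g + 4)) → (¬(g < lim + 8 ∧ g > 6)))
Before g := lim + 1: (b < lim + 5 → ((b < lim + 5 → ((b < lim + 5 → ((b < lim + 5 → ((¬(b < lim + 5)) ∧ (¬(lim > -9 ∧ lim > 5)))) ∧ ((¬(b < lim + 5)) → (¬(lim > -9 ∧ lim > 5))))) ∧ ((¬(b < lim + 5)) → (¬(lim > -9 ∧ lim > 5))))) ∧ ((¬(b < lim + 5)) → (¬(lim > -9 ∧ lim > 5))))) ∧ ((¬(b < lim + 5)) → (¬(lim > 5)))
Answer: WP = (b < lim + 5 → ((b < lim + 5 → ((b < lim + 5 → ((b < lim + 5 → ((¬(b < lim + 5)) ∧ (¬(lim > -9 ∧ lim > 5)))) ∧ ((¬(b < lim + 5)) → (¬(lim > -9 ∧ lim > 5))))) ∧ ((¬(b < lim + 5)) → (¬(lim > -9 ∧ lim > 5))))) ∧ ((¬(b < lim + 5)) → (¬(lim > -9 ∧ lim > 5))))) ∧ ((¬(b < lim + 5)) → (¬(lim > 5)))


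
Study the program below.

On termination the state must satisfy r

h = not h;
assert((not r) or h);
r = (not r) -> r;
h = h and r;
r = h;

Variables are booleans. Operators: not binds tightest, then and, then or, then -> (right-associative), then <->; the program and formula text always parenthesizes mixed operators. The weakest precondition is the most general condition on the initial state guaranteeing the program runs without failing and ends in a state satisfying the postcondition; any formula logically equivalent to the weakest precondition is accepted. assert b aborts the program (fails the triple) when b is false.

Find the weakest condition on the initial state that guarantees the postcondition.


Working backward. After the program, r must hold.
Before r := h: h
Before h := h and r: h and r
Before r := (not r) -> r: h and ((not r) -> r)
Before assert (not r) or h: ((not r) or h) and h and ((not r) -> r)
Before h := not h: ((not r) or (not h)) and (not h) and ((not r) -> r)
Answer: WP = ((not r) or (not h)) and (not h) and ((not r) -> r)


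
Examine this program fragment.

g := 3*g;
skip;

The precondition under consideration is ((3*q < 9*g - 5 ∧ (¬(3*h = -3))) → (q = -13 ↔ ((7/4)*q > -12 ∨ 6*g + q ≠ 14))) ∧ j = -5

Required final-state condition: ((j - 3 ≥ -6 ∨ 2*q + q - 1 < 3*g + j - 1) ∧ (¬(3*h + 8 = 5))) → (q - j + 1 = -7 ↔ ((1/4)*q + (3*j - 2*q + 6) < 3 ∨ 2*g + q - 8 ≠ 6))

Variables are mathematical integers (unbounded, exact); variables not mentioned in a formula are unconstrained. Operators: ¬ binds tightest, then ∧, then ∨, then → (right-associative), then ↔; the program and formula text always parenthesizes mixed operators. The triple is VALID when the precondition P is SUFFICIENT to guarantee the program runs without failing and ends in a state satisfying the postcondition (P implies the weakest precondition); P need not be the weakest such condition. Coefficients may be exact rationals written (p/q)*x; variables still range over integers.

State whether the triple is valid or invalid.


Working backward. After the program, the postcondition ((j - 3 ≥ -6 ∨ 2*q + q - 1 < 3*g + j - 1) ∧ (¬(3*h + 8 = 5))) → (q - j + 1 = -7 ↔ ((1/4)*q + (3*j - 2*q + 6) < 3 ∨ 2*g + q - 8 ≠ 6)) must hold; in canonical form it is ((j ≥ -3 ∨ 3*q < 3*g + j) ∧ (¬(3*h = -3))) → (q = j - 8 ↔ (3*j < (7/4)*q - 3 ∨ 2*g + q ≠ 14)).
Before skip: ((j ≥ -3 ∨ 3*q < 3*g + j) ∧ (¬(3*h = -3))) → (q = j - 8 ↔ (3*j < (7/4)*q - 3 ∨ 2*g + q ≠ 14))
Before g := 3*g: ((j ≥ -3 ∨ 3*q < 9*g + j) ∧ (¬(3*h = -3))) → (q = j - 8 ↔ (3*j < (7/4)*q - 3 ∨ 6*g + q ≠ 14))
The weakest precondition is ((j ≥ -3 ∨ 3*q < 9*g + j) ∧ (¬(3*h = -3))) → (q = j - 8 ↔ (3*j < (7/4)*q - 3 ∨ 6*g + q ≠ 14)).
Check whether ((3*q < 9*g - 5 ∧ (¬(3*h = -3))) → (q = -13 ↔ ((7/4)*q > -12 ∨ 6*g + q ≠ 14))) ∧ j = -5 implies it.
Every state satisfying the precondition satisfies the weakest precondition: the implication holds.
Answer: valid


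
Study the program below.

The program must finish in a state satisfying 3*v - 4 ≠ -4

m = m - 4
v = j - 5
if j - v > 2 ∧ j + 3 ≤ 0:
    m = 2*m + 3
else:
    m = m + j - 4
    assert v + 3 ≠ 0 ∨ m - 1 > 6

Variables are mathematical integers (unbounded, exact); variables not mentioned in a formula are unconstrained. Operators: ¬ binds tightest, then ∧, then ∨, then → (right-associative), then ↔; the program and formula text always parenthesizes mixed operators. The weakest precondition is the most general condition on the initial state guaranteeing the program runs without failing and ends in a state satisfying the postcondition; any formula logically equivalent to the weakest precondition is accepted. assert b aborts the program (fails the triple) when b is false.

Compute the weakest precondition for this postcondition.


Working backward. After the program, the postcondition 3*v - 4 ≠ -4 must hold; in canonical form it is 3*v ≠ 0.
Then branch requires 3*v ≠ 0; else branch requires (v ≠ -3 ∨ j + m > 11) ∧ 3*v ≠ 0.
Before the if: ((j > v + 2 ∧ j ≤ -3) → 3*v ≠ 0) ∧ ((¬(j > v + 2 ∧ j ≤ -3)) → ((v ≠ -3 ∨ j + m > 11) ∧ 3*v ≠ 0))
Before v := j - 5: (j ≤ -3 → 3*j ≠ 15) ∧ ((¬(j ≤ -3)) → ((j ≠ 2 ∨ j + m > 11) ∧ 3*j ≠ 15))
Before m := m - 4: (j ≤ -3 → 3*j ≠ 15) ∧ ((¬(j ≤ -3)) → ((j ≠ 2 ∨ j + m > 15) ∧ 3*j ≠ 15))
Answer: WP = (j ≤ -3 → 3*j ≠ 15) ∧ ((¬(j ≤ -3)) → ((j ≠ 2 ∨ j + m > 15) ∧ 3*j ≠ 15))


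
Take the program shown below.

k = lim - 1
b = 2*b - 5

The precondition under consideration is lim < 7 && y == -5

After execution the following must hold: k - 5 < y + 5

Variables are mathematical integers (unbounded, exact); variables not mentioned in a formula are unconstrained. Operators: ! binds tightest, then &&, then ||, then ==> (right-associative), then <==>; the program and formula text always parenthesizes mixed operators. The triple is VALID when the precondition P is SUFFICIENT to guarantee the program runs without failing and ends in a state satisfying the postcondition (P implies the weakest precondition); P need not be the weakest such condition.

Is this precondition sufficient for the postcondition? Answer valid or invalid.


Working backward. After the program, the postcondition k - 5 < y + 5 must hold; in canonical form it is k < y + 10.
Before b := 2*b - 5: k < y + 10
Before k := lim - 1: lim < y + 11
The weakest precondition is lim < y + 11.
Check whether lim < 7 && y == -5 implies it.
Countermodel: at the initial state lim = 6, y = -5, the precondition holds but the weakest precondition fails.
Answer: invalid


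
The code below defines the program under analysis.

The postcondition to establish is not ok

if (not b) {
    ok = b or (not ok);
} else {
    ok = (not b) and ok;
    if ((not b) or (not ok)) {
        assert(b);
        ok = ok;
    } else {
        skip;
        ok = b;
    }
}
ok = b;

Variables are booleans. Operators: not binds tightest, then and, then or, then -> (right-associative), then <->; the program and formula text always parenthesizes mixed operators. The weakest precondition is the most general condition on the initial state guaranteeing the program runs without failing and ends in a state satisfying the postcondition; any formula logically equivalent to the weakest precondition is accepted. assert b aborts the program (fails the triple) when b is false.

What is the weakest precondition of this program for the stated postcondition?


Working backward. After the program, not ok must hold.
Before ok := b: not b
Then branch requires not b; else branch requires (not ((not b) or (not ((not b) and ok)))) and ((not ((not b) or (not ((not b) and ok)))) -> (not b)).
Before the if: b -> ((not ((not b) or (not ((not b) and ok)))) and ((not ((not b) or (not ((not b) and ok)))) -> (not b)))
Answer: WP = b -> ((not ((not b) or (not ((not b) and ok)))) and ((not ((not b) or (not ((not b) and ok)))) -> (not b)))


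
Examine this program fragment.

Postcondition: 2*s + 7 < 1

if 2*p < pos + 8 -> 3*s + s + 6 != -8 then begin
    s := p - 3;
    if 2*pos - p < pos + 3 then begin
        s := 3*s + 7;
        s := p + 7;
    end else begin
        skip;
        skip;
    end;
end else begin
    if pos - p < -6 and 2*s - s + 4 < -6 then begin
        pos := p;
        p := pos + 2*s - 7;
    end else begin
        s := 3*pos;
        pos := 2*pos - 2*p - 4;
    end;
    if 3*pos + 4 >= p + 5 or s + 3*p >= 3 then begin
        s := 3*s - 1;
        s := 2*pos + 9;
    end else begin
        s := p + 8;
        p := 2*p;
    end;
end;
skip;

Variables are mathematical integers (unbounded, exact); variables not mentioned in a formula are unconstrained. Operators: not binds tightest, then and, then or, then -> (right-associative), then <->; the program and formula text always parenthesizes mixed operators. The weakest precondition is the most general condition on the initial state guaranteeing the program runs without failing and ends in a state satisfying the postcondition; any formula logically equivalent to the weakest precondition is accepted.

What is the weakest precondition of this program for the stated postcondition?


Working backward. After the program, the postcondition 2*s + 7 < 1 must hold; in canonical form it is 2*s < -6.
Before skip: 2*s < -6
Then branch requires (pos < p + 3 -> 2*p < -20) and ((not (pos < p + 3)) -> 2*p < 0); else branch requires ((pos < p - 6 and s < -10) -> (((2*p >= 2*s - 6 or 3*p + 7*s >= 24) -> 4*p < -24) and ((not (2*p >= 2*s - 6 or 3*p + 7*s >= 24)) -> 2*p + 4*s < -8))) and ((not (pos < p - 6 and s < -10)) -> (((6*pos >= 7*p + 13 or 3*p + 3*pos >= 3) -> 8*pos < 8*p - 8) and ((not (6*pos >= 7*p + 13 or 3*p + 3*pos >= 3)) -> 2*p < -22))).
Before the if: ((2*p < pos + 8 -> 4*s != -14) -> ((pos < p + 3 -> 2*p < -20) and ((not (pos < p + 3)) -> 2*p < 0))) and ((not (2*p < pos + 8 -> 4*s != -14)) -> (((pos < p - 6 and s < -10) -> (((2*p >= 2*s - 6 or 3*p + 7*s >= 24) -> 4*p < -24) and ((not (2*p >= 2*s - 6 or 3*p + 7*s >= 24)) -> 2*p + 4*s < -8))) and ((not (pos < p - 6 and s < -10)) -> (((6*pos >= 7*p + 13 or 3*p + 3*pos >= 3) -> 8*pos < 8*p - 8) and ((not (6*pos >= 7*p + 13 or 3*p + 3*pos >= 3)) -> 2*p < -22)))))
Answer: WP = ((2*p < pos + 8 -> 4*s != -14) -> ((pos < p + 3 -> 2*p < -20) and ((not (pos < p + 3)) -> 2*p < 0))) and ((not (2*p < pos + 8 -> 4*s != -14)) -> (((pos < p - 6 and s < -10) -> (((2*p >= 2*s - 6 or 3*p + 7*s >= 24) -> 4*p < -24) and ((not (2*p >= 2*s - 6 or 3*p + 7*s >= 24)) -> 2*p + 4*s < -8))) and ((not (pos < p - 6 and s < -10)) -> (((6*pos >= 7*p + 13 or 3*p + 3*pos >= 3) -> 8*pos < 8*p - 8) and ((not (6*pos >= 7*p + 13 or 3*p + 3*pos >= 3)) -> 2*p < -22)))))


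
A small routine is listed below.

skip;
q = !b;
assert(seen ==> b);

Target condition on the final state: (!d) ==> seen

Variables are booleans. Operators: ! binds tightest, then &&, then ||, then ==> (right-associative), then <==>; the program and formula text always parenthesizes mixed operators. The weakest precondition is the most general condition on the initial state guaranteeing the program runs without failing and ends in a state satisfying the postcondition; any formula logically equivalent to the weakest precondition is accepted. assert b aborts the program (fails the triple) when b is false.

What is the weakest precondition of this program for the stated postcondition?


Working backward. After the program, (!d) ==> seen must hold.
Before assert seen ==> b: (seen ==> b) && ((!d) ==> seen)
Before q := !b: (seen ==> b) && ((!d) ==> seen)
Before skip: (seen ==> b) && ((!d) ==> seen)
Answer: WP = (seen ==> b) && ((!d) ==> seen)


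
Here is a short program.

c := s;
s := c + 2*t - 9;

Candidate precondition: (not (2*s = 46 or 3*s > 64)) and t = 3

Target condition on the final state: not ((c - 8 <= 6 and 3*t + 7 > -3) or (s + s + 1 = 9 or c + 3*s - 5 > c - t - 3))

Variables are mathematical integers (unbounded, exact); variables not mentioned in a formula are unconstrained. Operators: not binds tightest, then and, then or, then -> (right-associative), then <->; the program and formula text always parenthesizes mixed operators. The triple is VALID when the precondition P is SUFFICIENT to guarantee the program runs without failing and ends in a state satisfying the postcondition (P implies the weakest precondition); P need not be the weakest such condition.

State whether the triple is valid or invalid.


Working backward. After the program, the postcondition not ((c - 8 <= 6 and 3*t + 7 > -3) or (s + s + 1 = 9 or c + 3*s - 5 > c - t - 3)) must hold; in canonical form it is not ((c <= 14 and 3*t > -10) or 2*s = 8 or 3*s + t > 2).
Before s := c + 2*t - 9: not ((c <= 14 and 3*t > -10) or 2*c + 4*t = 26 or 3*c + 7*t > 29)
Before c := s: not ((s <= 14 and 3*t > -10) or 2*s + 4*t = 26 or 3*s + 7*t > 29)
The weakest precondition is not ((s <= 14 and 3*t > -10) or 2*s + 4*t = 26 or 3*s + 7*t > 29).
Check whether (not (2*s = 46 or 3*s > 64)) and t = 3 implies it.
Countermodel: at the initial state s = 3, t = 3, the precondition holds but the weakest precondition fails.
Answer: invalid


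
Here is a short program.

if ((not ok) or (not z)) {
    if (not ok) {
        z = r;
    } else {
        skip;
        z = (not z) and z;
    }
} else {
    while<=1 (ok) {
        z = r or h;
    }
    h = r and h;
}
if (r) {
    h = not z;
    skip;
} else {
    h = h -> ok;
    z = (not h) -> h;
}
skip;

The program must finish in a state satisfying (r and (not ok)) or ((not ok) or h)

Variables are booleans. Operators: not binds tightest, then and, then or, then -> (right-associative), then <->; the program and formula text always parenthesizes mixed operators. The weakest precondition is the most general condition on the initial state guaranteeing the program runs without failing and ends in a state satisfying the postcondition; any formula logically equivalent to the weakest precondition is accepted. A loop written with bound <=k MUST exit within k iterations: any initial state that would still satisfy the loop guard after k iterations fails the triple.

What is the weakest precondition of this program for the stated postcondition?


Working backward. After the program, the postcondition (r and (not ok)) or ((not ok) or h) must hold; in canonical form it is (r and (not ok)) or (not ok) or h.
Before skip: (r and (not ok)) or (not ok) or h
Then branch requires (r and (not ok)) or (not ok) or (not z); else branch requires (r and (not ok)) or (not ok) or (h -> ok).
Before the if: (r -> ((r and (not ok)) or (not ok) or (not z))) and ((not r) -> ((r and (not ok)) or (not ok) or (h -> ok)))
Then branch requires ((not ok) -> ((r -> ((r and (not ok)) or (not ok) or (not r))) and ((not r) -> ((r and (not ok)) or (not ok) or (h -> ok))))) and (ok -> ((not r) -> ((r and (not ok)) or (not ok) or (h -> ok)))); else branch requires (ok -> ((not ok) and (r -> ((r and (not ok)) or (not ok) or (not (r or h)))) and ((not r) -> ((r and (not ok)) or (not ok) or ((r and h) -> ok))))) and ((not ok) -> ((r -> ((r and (not ok)) or (not ok) or (not z))) and ((not r) -> ((r and (not ok)) or (not ok) or ((r and h) -> ok))))).
Before the if: (((not ok) or (not z)) -> (((not ok) -> ((r -> ((r and (not ok)) or (not ok) or (not r))) and ((not r) -> ((r and (not ok)) or (not ok) or (h -> ok))))) and (ok -> ((not r) -> ((r and (not ok)) or (not ok) or (h -> ok)))))) and ((not ((not ok) or (not z))) -> ((ok -> ((not ok) and (r -> ((r and (not ok)) or (not ok) or (not (r or h)))) and ((not r) -> ((r and (not ok)) or (not ok) or ((r and h) -> ok))))) and ((not ok) -> ((r -> ((r and (not ok)) or (not ok) or (not z))) and ((not r) -> ((r and (not ok)) or (not ok) or ((r and h) -> ok)))))))
Answer: WP = (((not ok) or (not z)) -> (((not ok) -> ((r -> ((r and (not ok)) or (not ok) or (not r))) and ((not r) -> ((r and (not ok)) or (not ok) or (h -> ok))))) and (ok -> ((not r) -> ((r and (not ok)) or (not ok) or (h -> ok)))))) and ((not ((not ok) or (not z))) -> ((ok -> ((not ok) and (r -> ((r and (not ok)) or (not ok) or (not (r or h)))) and ((not r) -> ((r and (not ok)) or (not ok) or ((r and h) -> ok))))) and ((not ok) -> ((r -> ((r and (not ok)) or (not ok) or (not z))) and ((not r) -> ((r and (not ok)) or (not ok) or ((r and h) -> ok)))))))


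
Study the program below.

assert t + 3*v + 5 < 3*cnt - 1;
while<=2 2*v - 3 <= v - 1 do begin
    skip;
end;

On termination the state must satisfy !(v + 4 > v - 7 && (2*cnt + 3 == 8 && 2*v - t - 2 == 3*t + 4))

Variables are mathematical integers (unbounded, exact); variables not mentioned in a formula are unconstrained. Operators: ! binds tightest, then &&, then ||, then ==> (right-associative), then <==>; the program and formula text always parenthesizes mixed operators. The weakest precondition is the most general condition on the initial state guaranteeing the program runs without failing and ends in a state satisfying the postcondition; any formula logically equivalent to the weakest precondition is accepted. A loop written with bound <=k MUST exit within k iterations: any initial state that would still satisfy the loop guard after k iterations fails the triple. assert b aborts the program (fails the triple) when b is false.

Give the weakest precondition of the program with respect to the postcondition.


Working backward. After the program, the postcondition !(v + 4 > v - 7 && (2*cnt + 3 == 8 && 2*v - t - 2 == 3*t + 4)) must hold; in canonical form it is !(2*cnt == 5 && 2*v == 4*t + 6).
Before the loop (bound <=2), unroll the exhaustion recursion (WP_0 = exit-now case; WP_j = one more guarded iteration, up to j = 2):
  WP_0: (!(v <= 2)) && (!(2*cnt == 5 && 2*v == 4*t + 6))
  WP_1: (v <= 2 ==> ((!(v <= 2)) && (!(2*cnt == 5 && 2*v == 4*t + 6)))) && ((!(v <= 2)) ==> (!(2*cnt == 5 && 2*v == 4*t + 6)))
  WP_2: (v <= 2 ==> ((v <= 2 ==> ((!(v <= 2)) && (!(2*cnt == 5 && 2*v == 4*t + 6)))) && ((!(v <= 2)) ==> (!(2*cnt == 5 && 2*v == 4*t + 6))))) && ((!(v <= 2)) ==> (!(2*cnt == 5 && 2*v == 4*t + 6)))
So before the loop: (v <= 2 ==> ((v <= 2 ==> ((!(v <= 2)) && (!(2*cnt == 5 && 2*v == 4*t + 6)))) && ((!(v <= 2)) ==> (!(2*cnt == 5 && 2*v == 4*t + 6))))) && ((!(v <= 2)) ==> (!(2*cnt == 5 && 2*v == 4*t + 6)))
Before assert t + 3*v + 5 < 3*cnt - 1: t + 3*v < 3*cnt - 6 && (v <= 2 ==> ((v <= 2 ==> ((!(v <= 2)) && (!(2*cnt == 5 && 2*v == 4*t + 6)))) && ((!(v <= 2)) ==> (!(2*cnt == 5 && 2*v == 4*t + 6))))) && ((!(v <= 2)) ==> (!(2*cnt == 5 && 2*v == 4*t + 6)))
Answer: WP = t + 3*v < 3*cnt - 6 && (v <= 2 ==> ((v <= 2 ==> ((!(v <= 2)) && (!(2*cnt == 5 && 2*v == 4*t + 6)))) && ((!(v <= 2)) ==> (!(2*cnt == 5 && 2*v == 4*t + 6))))) && ((!(v <= 2)) ==> (!(2*cnt == 5 && 2*v == 4*t + 6)))


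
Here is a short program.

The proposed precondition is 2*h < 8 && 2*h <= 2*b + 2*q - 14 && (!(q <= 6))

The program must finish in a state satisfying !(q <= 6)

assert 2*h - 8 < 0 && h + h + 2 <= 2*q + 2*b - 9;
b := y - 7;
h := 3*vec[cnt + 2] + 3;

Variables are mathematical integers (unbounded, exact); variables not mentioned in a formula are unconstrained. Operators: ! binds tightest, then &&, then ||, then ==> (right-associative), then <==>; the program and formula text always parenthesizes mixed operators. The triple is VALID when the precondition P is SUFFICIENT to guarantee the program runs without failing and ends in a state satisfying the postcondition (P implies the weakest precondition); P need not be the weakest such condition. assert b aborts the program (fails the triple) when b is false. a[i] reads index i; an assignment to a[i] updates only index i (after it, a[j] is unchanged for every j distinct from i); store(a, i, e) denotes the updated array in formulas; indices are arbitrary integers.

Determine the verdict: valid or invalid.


Working backward. After the program, !(q <= 6) must hold.
Before h := 3*vec[cnt + 2] + 3: !(q <= 6)
Before b := y - 7: !(q <= 6)
Before assert 2*h - 8 < 0 && h + h + 2 <= 2*q + 2*b - 9: 2*h < 8 && 2*h <= 2*b + 2*q - 11 && (!(q <= 6))
The weakest precondition is 2*h < 8 && 2*h <= 2*b + 2*q - 11 && (!(q <= 6)).
Check whether 2*h < 8 && 2*h <= 2*b + 2*q - 14 && (!(q <= 6)) implies it.
Every state satisfying the precondition satisfies the weakest precondition: the implication holds.
Answer: valid


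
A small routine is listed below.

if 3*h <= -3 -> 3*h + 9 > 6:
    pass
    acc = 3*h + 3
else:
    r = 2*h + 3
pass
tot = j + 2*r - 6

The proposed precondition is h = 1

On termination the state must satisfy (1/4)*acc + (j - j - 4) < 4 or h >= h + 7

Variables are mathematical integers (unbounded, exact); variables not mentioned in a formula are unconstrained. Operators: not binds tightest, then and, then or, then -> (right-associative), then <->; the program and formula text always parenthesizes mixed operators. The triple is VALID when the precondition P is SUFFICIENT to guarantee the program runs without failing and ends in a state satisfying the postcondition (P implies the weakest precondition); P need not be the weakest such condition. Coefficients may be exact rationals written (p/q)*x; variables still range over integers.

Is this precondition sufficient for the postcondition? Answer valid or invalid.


Working backward. After the program, the postcondition (1/4)*acc + (j - j - 4) < 4 or h >= h + 7 must hold; in canonical form it is (1/4)*acc < 8.
Before tot := j + 2*r - 6: (1/4)*acc < 8
Before skip: (1/4)*acc < 8
Then branch requires (3/4)*h < 29/4; else branch requires (1/4)*acc < 8.
Before the if: ((3*h <= -3 -> 3*h > -3) -> (3/4)*h < 29/4) and ((not (3*h <= -3 -> 3*h > -3)) -> (1/4)*acc < 8)
The weakest precondition is ((3*h <= -3 -> 3*h > -3) -> (3/4)*h < 29/4) and ((not (3*h <= -3 -> 3*h > -3)) -> (1/4)*acc < 8).
Check whether h = 1 implies it.
Every state satisfying the precondition satisfies the weakest precondition: the implication holds.
Answer: valid


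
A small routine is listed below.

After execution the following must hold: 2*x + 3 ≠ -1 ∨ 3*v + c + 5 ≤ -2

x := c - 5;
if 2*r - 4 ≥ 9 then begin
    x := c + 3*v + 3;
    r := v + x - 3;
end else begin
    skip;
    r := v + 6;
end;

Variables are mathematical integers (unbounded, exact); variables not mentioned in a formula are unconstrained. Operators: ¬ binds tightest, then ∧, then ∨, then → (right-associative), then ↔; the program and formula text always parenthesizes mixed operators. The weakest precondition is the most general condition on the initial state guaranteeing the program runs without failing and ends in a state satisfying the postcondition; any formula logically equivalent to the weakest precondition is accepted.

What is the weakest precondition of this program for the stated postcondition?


Working backward. After the program, the postcondition 2*x + 3 ≠ -1 ∨ 3*v + c + 5 ≤ -2 must hold; in canonical form it is 2*x ≠ -4 ∨ c + 3*v ≤ -7.
Then branch requires 2*c + 6*v ≠ -10 ∨ c + 3*v ≤ -7; else branch requires 2*x ≠ -4 ∨ c + 3*v ≤ -7.
Before the if: (2*r ≥ 13 → (2*c + 6*v ≠ -10 ∨ c + 3*v ≤ -7)) ∧ ((¬(2*r ≥ 13)) → (2*x ≠ -4 ∨ c + 3*v ≤ -7))
Before x := c - 5: (2*r ≥ 13 → (2*c + 6*v ≠ -10 ∨ c + 3*v ≤ -7)) ∧ ((¬(2*r ≥ 13)) → (2*c ≠ 6 ∨ c + 3*v ≤ -7))
Answer: WP = (2*r ≥ 13 → (2*c + 6*v ≠ -10 ∨ c + 3*v ≤ -7)) ∧ ((¬(2*r ≥ 13)) → (2*c ≠ 6 ∨ c + 3*v ≤ -7))


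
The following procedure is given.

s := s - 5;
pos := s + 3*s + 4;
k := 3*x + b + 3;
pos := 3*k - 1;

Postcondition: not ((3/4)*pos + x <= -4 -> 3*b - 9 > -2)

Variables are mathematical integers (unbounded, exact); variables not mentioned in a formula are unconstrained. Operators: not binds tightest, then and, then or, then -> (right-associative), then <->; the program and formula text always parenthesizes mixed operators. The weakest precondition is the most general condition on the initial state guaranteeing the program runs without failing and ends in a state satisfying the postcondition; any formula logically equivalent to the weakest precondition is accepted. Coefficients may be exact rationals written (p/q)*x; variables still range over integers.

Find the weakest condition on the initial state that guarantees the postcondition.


Working backward. After the program, the postcondition not ((3/4)*pos + x <= -4 -> 3*b - 9 > -2) must hold; in canonical form it is not ((3/4)*pos + x <= -4 -> 3*b > 7).
Before pos := 3*k - 1: not ((9/4)*k + x <= -13/4 -> 3*b > 7)
Before k := 3*x + b + 3: not ((9/4)*b + (31/4)*x <= -10 -> 3*b > 7)
Before pos := s + 3*s + 4: not ((9/4)*b + (31/4)*x <= -10 -> 3*b > 7)
Before s := s - 5: not ((9/4)*b + (31/4)*x <= -10 -> 3*b > 7)
Answer: WP = not ((9/4)*b + (31/4)*x <= -10 -> 3*b > 7)


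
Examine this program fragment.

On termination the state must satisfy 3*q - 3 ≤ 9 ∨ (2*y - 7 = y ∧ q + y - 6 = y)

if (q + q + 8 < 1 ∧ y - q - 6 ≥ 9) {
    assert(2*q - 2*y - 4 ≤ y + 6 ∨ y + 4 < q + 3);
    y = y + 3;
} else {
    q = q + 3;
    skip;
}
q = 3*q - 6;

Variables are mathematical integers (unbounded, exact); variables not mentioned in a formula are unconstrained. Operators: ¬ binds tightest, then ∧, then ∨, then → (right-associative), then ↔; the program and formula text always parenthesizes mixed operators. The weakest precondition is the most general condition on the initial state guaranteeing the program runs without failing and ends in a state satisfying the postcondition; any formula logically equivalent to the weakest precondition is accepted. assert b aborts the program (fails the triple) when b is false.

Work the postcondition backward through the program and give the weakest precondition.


Working backward. After the program, the postcondition 3*q - 3 ≤ 9 ∨ (2*y - 7 = y ∧ q + y - 6 = y) must hold; in canonical form it is 3*q ≤ 12 ∨ (y = 7 ∧ q = 6).
Before q := 3*q - 6: 9*q ≤ 30 ∨ (y = 7 ∧ 3*q = 12)
Then branch requires (2*q ≤ 3*y + 10 ∨ y < q - 1) ∧ (9*q ≤ 30 ∨ (y = 4 ∧ 3*q = 12)); else branch requires 9*q ≤ 3 ∨ (y = 7 ∧ 3*q = 3).
Before the if: ((2*q < -7 ∧ y ≥ q + 15) → ((2*q ≤ 3*y + 10 ∨ y < q - 1) ∧ (9*q ≤ 30 ∨ (y = 4 ∧ 3*q = 12)))) ∧ ((¬(2*q < -7 ∧ y ≥ q + 15)) → (9*q ≤ 3 ∨ (y = 7 ∧ 3*q = 3)))
Answer: WP = ((2*q < -7 ∧ y ≥ q + 15) → ((2*q ≤ 3*y + 10 ∨ y < q - 1) ∧ (9*q ≤ 30 ∨ (y = 4 ∧ 3*q = 12)))) ∧ ((¬(2*q < -7 ∧ y ≥ q + 15)) → (9*q ≤ 3 ∨ (y = 7 ∧ 3*q = 3)))


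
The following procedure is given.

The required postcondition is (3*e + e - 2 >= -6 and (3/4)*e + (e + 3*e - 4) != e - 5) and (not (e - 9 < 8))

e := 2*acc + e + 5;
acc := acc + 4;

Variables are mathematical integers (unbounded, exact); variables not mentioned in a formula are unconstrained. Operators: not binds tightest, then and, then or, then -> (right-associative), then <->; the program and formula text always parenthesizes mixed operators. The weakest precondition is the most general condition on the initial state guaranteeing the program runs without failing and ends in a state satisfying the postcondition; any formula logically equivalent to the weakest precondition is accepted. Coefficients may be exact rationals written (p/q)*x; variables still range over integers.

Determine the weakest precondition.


Working backward. After the program, the postcondition (3*e + e - 2 >= -6 and (3/4)*e + (e + 3*e - 4) != e - 5) and (not (e - 9 < 8)) must hold; in canonical form it is 4*e >= -4 and (15/4)*e != -1 and (not (e < 17)).
Before acc := acc + 4: 4*e >= -4 and (15/4)*e != -1 and (not (e < 17))
Before e := 2*acc + e + 5: 8*acc + 4*e >= -24 and (15/2)*acc + (15/4)*e != -79/4 and (not (2*acc + e < 12))
Answer: WP = 8*acc + 4*e >= -24 and (15/2)*acc + (15/4)*e != -79/4 and (not (2*acc + e < 12))


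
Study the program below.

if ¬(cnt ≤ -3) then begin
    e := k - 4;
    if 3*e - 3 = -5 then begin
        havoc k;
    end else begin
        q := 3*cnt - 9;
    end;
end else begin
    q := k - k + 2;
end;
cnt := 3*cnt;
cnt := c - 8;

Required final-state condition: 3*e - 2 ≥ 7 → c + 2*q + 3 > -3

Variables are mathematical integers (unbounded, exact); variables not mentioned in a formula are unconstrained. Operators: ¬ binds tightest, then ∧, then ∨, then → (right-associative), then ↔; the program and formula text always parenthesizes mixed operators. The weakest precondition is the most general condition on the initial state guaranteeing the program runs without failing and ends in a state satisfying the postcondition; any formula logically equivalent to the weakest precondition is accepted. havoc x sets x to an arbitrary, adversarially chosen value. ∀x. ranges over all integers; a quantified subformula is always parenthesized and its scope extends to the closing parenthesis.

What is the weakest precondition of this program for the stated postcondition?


Working backward. After the program, the postcondition 3*e - 2 ≥ 7 → c + 2*q + 3 > -3 must hold; in canonical form it is 3*e ≥ 9 → c + 2*q > -6.
Before cnt := c - 8: 3*e ≥ 9 → c + 2*q > -6
Before cnt := 3*cnt: 3*e ≥ 9 → c + 2*q > -6
Then branch requires (3*k = 10 → (3*k ≥ 21 → c + 2*q > -6)) ∧ ((¬(3*k = 10)) → (3*k ≥ 21 → c + 6*cnt > 12)); else branch requires 3*e ≥ 9 → c > -10.
Before the if: ((¬(cnt ≤ -3)) → ((3*k = 10 → (3*k ≥ 21 → c + 2*q > -6)) ∧ ((¬(3*k = 10)) → (3*k ≥ 21 → c + 6*cnt > 12)))) ∧ (cnt ≤ -3 → (3*e ≥ 9 → c > -10))
Answer: WP = ((¬(cnt ≤ -3)) → ((3*k = 10 → (3*k ≥ 21 → c + 2*q > -6)) ∧ ((¬(3*k = 10)) → (3*k ≥ 21 → c + 6*cnt > 12)))) ∧ (cnt ≤ -3 → (3*e ≥ 9 → c > -10))


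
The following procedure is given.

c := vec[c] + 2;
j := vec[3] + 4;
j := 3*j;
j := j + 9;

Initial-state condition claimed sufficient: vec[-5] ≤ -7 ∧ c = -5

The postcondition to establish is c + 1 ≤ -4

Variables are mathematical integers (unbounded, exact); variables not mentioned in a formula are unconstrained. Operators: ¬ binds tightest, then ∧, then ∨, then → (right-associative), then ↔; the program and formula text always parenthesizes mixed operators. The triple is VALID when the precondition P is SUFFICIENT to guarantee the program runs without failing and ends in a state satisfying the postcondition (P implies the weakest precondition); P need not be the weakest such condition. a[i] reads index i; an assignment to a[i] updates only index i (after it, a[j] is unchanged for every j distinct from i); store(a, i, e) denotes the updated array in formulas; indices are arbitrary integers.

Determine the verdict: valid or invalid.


Working backward. After the program, the postcondition c + 1 ≤ -4 must hold; in canonical form it is c ≤ -5.
Before j := j + 9: c ≤ -5
Before j := 3*j: c ≤ -5
Before j := vec[3] + 4: c ≤ -5
Before c := vec[c] + 2: vec[c] ≤ -7
The weakest precondition is vec[c] ≤ -7.
Check whether vec[-5] ≤ -7 ∧ c = -5 implies it.
Every state satisfying the precondition satisfies the weakest precondition: the implication holds.
Answer: valid


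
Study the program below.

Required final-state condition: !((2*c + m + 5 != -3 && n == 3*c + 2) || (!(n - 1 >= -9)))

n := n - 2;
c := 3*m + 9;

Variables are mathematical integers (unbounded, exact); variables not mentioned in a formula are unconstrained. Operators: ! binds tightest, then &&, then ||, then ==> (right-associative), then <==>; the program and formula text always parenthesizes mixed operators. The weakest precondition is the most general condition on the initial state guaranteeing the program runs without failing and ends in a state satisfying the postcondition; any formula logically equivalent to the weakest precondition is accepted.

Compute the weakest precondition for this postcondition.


Working backward. After the program, the postcondition !((2*c + m + 5 != -3 && n == 3*c + 2) || (!(n - 1 >= -9))) must hold; in canonical form it is !((2*c + m != -8 && n == 3*c + 2) || (!(n >= -8))).
Before c := 3*m + 9: !((7*m != -26 && n == 9*m + 29) || (!(n >= -8)))
Before n := n - 2: !((7*m != -26 && n == 9*m + 31) || (!(n >= -6)))
Answer: WP = !((7*m != -26 && n == 9*m + 31) || (!(n >= -6)))


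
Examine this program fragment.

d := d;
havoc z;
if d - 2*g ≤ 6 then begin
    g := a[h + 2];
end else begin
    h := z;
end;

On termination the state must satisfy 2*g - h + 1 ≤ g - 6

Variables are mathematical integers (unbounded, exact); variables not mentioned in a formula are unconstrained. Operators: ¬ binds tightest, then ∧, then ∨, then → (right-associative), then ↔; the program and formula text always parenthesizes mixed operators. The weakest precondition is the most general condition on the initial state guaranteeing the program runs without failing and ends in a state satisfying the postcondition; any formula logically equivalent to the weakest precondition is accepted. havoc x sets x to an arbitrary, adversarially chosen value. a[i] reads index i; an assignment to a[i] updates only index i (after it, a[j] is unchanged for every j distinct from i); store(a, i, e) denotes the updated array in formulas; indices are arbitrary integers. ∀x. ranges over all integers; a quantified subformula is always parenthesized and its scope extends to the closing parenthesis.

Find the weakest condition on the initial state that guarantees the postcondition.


Working backward. After the program, the postcondition 2*g - h + 1 ≤ g - 6 must hold; in canonical form it is g ≤ h - 7.
Then branch requires a[h + 2] ≤ h - 7; else branch requires g ≤ z - 7.
Before the if: (d ≤ 2*g + 6 → a[h + 2] ≤ h - 7) ∧ ((¬(d ≤ 2*g + 6)) → g ≤ z - 7)
Before havoc z: ∀z_1. ((d ≤ 2*g + 6 → a[h + 2] ≤ h - 7) ∧ ((¬(d ≤ 2*g + 6)) → g ≤ z_1 - 7))
Before d := d: ∀z_1. ((d ≤ 2*g + 6 → a[h + 2] ≤ h - 7) ∧ ((¬(d ≤ 2*g + 6)) → g ≤ z_1 - 7))
Answer: WP = ∀z_1. ((d ≤ 2*g + 6 → a[h + 2] ≤ h - 7) ∧ ((¬(d ≤ 2*g + 6)) → g ≤ z_1 - 7))


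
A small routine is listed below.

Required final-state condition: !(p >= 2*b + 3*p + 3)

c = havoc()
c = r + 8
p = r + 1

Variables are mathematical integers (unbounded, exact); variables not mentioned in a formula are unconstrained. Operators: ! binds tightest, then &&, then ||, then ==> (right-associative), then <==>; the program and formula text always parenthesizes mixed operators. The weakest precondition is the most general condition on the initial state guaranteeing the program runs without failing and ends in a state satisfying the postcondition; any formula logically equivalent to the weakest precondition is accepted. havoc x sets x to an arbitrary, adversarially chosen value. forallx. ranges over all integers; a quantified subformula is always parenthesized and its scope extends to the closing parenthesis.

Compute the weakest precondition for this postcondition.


Working backward. After the program, the postcondition !(p >= 2*b + 3*p + 3) must hold; in canonical form it is !(2*b + 2*p <= -3).
Before p := r + 1: !(2*b + 2*r <= -5)
Before c := r + 8: !(2*b + 2*r <= -5)
Before havoc c: !(2*b + 2*r <= -5)
Answer: WP = !(2*b + 2*r <= -5)
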